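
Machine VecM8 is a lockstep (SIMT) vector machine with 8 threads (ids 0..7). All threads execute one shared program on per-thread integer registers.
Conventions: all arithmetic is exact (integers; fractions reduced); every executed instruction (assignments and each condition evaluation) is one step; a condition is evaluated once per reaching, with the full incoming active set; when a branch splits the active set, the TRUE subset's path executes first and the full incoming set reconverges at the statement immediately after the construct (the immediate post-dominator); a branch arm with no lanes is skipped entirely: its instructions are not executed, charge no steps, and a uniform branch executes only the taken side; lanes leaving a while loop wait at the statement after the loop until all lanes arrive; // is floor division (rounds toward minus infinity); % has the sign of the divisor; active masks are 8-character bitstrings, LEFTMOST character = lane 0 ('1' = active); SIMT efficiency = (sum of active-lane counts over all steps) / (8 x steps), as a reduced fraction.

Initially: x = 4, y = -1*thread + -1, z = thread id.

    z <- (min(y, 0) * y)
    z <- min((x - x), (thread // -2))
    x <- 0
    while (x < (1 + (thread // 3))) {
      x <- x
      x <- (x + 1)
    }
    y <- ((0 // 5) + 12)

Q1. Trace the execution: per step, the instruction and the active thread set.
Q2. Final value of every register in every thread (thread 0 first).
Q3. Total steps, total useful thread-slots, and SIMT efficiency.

step 0: z <- (min(y, 0) * y)         11111111
step 1: z <- min((x - x), (thread // -2)) 11111111
step 2: x <- 0                       11111111
step 3: eval (x < (1 + (thread // 3))) 11111111
step 4: x <- x                       11111111
step 5: x <- (x + 1)                 11111111
step 6: eval (x < (1 + (thread // 3))) 11111111
step 7: x <- x                       00011111
step 8: x <- (x + 1)                 00011111
step 9: eval (x < (1 + (thread // 3))) 00011111
step 10: x <- x                       00000011
step 11: x <- (x + 1)                 00000011
step 12: eval (x < (1 + (thread // 3))) 00000011
step 13: y <- ((0 // 5) + 12)         11111111

Answer: 14 steps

x: 1,1,1,2,2,2,3,3
y: 12,12,12,12,12,12,12,12
z: 0,-1,-1,-2,-2,-3,-3,-4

steps = 14; useful = 85; efficiency = 85/112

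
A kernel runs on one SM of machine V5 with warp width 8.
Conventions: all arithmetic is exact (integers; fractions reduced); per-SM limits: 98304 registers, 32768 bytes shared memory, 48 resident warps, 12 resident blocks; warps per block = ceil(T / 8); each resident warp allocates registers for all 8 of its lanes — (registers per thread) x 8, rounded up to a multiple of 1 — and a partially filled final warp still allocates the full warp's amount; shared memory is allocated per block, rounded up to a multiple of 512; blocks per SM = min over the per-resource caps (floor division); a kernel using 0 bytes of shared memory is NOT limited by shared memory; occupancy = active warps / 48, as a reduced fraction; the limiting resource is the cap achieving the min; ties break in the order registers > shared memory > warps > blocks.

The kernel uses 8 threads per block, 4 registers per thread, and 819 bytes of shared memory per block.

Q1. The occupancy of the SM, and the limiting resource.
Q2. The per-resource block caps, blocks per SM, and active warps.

Answer: occupancy 1/4, limited by blocks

registers: 3072 blocks
shared memory: 32 blocks
warps: 48 blocks
blocks: 12 blocks

Answer: 12 blocks, 12 active warps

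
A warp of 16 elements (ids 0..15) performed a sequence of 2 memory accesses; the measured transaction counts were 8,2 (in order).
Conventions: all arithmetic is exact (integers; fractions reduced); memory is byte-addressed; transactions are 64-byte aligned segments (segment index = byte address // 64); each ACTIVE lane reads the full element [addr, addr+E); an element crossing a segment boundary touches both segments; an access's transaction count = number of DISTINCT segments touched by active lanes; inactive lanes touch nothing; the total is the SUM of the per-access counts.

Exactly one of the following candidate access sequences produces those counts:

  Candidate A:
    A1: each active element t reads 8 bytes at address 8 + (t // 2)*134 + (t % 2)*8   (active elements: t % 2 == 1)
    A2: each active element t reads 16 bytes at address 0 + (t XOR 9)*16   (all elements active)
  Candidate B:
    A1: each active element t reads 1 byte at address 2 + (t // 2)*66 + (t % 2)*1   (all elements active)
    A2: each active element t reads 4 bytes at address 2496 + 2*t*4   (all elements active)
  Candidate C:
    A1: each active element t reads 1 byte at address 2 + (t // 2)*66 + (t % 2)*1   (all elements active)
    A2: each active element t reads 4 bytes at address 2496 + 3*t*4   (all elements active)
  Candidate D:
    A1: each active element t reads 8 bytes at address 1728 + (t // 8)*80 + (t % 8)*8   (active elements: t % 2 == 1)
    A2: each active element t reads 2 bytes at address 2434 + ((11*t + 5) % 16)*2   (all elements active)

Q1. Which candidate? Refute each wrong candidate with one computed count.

A: A1 gives 9 transactions, not 8
C: A2 gives 3 transactions, not 2
D: A1 gives 3 transactions, not 8
B: all counts match (8,2)

Answer: B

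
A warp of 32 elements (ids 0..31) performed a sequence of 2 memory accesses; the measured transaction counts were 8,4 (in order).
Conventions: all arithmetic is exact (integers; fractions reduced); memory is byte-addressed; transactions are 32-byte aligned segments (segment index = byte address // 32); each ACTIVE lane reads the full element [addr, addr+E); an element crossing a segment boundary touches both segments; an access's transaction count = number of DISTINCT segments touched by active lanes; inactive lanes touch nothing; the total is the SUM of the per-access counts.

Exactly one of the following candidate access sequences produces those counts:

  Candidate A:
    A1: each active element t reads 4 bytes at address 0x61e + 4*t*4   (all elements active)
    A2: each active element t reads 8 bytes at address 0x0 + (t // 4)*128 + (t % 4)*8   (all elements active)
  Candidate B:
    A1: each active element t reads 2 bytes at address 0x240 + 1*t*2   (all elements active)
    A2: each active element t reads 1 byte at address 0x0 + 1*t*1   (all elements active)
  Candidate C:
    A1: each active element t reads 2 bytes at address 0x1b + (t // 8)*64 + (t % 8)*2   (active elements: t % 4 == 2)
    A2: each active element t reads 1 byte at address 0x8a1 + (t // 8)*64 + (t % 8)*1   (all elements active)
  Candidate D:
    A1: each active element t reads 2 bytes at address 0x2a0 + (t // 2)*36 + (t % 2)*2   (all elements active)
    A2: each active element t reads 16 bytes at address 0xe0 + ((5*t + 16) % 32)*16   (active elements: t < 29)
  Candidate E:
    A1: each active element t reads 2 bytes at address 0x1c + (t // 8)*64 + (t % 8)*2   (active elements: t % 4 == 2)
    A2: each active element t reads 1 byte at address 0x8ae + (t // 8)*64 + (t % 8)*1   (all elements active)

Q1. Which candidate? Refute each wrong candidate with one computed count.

A: A1 gives 17 transactions, not 8
B: A1 gives 2 transactions, not 8
D: A1 gives 16 transactions, not 8
E: A1 gives 4 transactions, not 8
C: all counts match (8,4)

Answer: C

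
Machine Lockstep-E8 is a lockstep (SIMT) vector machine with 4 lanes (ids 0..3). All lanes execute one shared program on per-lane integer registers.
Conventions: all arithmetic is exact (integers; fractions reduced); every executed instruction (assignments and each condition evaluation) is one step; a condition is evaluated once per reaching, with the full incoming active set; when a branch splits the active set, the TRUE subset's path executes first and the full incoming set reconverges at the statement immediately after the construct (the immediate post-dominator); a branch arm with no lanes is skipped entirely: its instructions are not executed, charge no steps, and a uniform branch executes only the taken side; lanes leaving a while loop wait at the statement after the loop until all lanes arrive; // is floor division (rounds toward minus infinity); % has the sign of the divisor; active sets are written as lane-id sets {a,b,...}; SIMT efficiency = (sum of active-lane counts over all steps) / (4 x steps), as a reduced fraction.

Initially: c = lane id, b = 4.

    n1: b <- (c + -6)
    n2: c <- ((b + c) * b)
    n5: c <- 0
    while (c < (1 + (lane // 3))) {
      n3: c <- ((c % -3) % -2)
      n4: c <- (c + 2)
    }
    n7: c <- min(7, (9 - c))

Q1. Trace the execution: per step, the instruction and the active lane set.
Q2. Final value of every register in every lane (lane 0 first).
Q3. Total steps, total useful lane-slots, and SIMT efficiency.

step 0: b <- (c + -6)                {0,1,2,3}
step 1: c <- ((b + c) * b)           {0,1,2,3}
step 2: c <- 0                       {0,1,2,3}
step 3: eval (c < (1 + (lane // 3))) {0,1,2,3}
step 4: c <- ((c % -3) % -2)         {0,1,2,3}
step 5: c <- (c + 2)                 {0,1,2,3}
step 6: eval (c < (1 + (lane // 3))) {0,1,2,3}
step 7: c <- min(7, (9 - c))         {0,1,2,3}

Answer: 8 steps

c: 7,7,7,7
b: -6,-5,-4,-3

steps = 8; useful = 32; efficiency = 32/32 = 1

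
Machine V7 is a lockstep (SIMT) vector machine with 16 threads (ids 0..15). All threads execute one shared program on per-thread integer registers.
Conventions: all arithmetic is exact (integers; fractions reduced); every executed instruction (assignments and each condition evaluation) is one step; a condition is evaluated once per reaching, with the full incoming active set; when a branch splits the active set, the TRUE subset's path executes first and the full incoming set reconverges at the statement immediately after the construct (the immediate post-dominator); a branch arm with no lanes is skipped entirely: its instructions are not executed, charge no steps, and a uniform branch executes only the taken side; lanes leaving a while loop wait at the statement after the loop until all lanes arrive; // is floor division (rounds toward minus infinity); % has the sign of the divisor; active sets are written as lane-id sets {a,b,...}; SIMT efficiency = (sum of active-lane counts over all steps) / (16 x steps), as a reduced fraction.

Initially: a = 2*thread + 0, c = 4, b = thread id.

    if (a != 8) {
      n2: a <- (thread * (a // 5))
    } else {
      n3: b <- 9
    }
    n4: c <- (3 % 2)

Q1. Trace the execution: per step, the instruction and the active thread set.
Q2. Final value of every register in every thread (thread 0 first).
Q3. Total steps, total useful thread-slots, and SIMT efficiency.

step 0: eval (a != 8)                {0,1,2,3,4,5,6,7,8,9,10,11,12,13,14,15}
step 1: a <- (thread * (a // 5))     {0,1,2,3,5,6,7,8,9,10,11,12,13,14,15}
step 2: b <- 9                       {4}
step 3: c <- (3 % 2)                 {0,1,2,3,4,5,6,7,8,9,10,11,12,13,14,15}

Answer: 4 steps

a: 0,0,0,3,8,10,12,14,24,27,40,44,48,65,70,90
c: 1,1,1,1,1,1,1,1,1,1,1,1,1,1,1,1
b: 0,1,2,3,9,5,6,7,8,9,10,11,12,13,14,15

steps = 4; useful = 48; efficiency = 48/64 = 3/4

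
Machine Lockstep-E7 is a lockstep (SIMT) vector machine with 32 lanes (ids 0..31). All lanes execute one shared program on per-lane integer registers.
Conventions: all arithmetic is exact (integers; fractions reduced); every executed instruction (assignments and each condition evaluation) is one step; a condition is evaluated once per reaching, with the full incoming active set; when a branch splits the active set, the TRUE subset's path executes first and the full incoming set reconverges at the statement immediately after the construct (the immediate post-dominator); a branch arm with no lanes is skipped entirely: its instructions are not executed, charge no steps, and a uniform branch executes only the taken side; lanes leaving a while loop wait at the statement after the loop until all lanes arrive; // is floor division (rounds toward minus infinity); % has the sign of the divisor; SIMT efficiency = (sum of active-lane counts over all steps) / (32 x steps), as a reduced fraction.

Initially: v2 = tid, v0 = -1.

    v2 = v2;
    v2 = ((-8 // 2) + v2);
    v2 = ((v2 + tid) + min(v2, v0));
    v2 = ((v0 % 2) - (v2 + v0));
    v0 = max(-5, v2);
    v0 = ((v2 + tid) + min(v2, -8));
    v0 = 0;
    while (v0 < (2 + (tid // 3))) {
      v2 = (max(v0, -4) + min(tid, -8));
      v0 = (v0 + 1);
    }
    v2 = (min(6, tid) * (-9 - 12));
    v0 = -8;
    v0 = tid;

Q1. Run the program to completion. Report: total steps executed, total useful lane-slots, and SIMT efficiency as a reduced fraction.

Answer: 47 steps, 1009 useful, 1009/1504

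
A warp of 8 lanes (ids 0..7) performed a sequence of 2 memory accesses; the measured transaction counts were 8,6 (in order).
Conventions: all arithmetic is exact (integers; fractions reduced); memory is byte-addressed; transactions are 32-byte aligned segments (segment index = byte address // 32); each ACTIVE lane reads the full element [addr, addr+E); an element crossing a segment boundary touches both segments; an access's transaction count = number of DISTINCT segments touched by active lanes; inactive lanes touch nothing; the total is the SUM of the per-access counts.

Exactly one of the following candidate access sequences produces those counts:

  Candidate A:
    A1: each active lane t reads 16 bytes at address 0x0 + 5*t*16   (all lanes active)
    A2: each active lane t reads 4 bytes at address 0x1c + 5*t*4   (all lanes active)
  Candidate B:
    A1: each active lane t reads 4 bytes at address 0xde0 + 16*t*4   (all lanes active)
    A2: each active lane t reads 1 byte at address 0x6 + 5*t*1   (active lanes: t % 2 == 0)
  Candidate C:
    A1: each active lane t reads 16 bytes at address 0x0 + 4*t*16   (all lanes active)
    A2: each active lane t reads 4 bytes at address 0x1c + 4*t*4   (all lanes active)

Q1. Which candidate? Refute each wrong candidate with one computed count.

B: A2 gives 2 transactions, not 6
C: A2 gives 5 transactions, not 6
A: all counts match (8,6)

Answer: A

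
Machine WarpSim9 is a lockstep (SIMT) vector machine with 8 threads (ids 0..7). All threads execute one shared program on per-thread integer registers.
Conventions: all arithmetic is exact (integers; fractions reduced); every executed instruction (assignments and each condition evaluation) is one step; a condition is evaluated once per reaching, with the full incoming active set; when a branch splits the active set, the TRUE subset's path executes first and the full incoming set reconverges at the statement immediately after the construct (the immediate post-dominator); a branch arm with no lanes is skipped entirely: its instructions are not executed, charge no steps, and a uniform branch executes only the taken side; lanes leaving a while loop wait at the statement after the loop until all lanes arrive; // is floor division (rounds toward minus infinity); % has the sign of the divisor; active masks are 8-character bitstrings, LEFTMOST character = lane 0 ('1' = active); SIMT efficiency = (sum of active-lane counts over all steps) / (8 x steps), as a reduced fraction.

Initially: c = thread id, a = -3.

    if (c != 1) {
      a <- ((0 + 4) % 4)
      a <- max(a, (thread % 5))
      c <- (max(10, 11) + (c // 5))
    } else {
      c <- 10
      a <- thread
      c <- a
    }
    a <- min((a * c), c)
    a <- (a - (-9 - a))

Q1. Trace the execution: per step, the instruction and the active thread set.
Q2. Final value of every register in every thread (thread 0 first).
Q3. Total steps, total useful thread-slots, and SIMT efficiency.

step 0: eval (c != 1)                11111111
step 1: a <- ((0 + 4) % 4)           10111111
step 2: a <- max(a, (thread % 5))    10111111
step 3: c <- (max(10, 11) + (c // 5)) 10111111
step 4: c <- 10                      01000000
step 5: a <- thread                  01000000
step 6: c <- a                       01000000
step 7: a <- min((a * c), c)         11111111
step 8: a <- (a - (-9 - a))          11111111

Answer: 9 steps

c: 11,1,11,11,11,12,12,12
a: 9,11,31,31,31,9,33,33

steps = 9; useful = 48; efficiency = 48/72 = 2/3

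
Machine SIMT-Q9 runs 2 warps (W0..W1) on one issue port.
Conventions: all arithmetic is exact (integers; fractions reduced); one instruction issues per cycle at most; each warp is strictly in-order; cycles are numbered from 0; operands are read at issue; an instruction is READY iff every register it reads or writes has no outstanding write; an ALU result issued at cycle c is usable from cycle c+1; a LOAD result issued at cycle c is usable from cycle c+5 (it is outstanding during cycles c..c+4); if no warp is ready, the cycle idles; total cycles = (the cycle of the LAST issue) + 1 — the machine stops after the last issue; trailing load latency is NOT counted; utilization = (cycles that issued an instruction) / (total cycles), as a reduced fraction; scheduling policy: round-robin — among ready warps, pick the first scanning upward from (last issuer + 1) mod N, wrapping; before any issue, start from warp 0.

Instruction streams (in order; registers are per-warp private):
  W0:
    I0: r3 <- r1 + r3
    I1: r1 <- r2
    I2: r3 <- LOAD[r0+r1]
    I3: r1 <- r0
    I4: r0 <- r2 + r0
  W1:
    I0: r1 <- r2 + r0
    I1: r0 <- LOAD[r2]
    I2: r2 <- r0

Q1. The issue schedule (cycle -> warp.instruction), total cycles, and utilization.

cycle 0: W0.I0
cycle 1: W1.I0
cycle 2: W0.I1
cycle 3: W1.I1
cycle 4: W0.I2
cycle 5: W0.I3
cycle 6: W0.I4
cycle 7: idle
cycle 8: W1.I2

Answer: 9 cycles, utilization 8/9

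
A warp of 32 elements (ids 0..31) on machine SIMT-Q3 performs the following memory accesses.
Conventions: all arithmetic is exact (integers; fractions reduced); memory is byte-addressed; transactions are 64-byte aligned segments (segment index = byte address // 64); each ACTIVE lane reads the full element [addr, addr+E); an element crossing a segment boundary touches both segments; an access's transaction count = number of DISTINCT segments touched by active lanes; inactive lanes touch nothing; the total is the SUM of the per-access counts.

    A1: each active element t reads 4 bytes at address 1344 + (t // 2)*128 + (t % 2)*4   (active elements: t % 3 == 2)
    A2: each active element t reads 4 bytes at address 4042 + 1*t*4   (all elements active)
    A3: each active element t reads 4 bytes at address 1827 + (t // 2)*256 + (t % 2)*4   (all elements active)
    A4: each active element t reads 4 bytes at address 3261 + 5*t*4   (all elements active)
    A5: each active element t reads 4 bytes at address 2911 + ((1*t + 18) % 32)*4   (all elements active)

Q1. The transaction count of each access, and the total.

A1: 10 transactions
A2: 3 transactions
A3: 16 transactions
A4: 11 transactions
A5: 3 transactions

Answer: 10,3,16,11,3; total 43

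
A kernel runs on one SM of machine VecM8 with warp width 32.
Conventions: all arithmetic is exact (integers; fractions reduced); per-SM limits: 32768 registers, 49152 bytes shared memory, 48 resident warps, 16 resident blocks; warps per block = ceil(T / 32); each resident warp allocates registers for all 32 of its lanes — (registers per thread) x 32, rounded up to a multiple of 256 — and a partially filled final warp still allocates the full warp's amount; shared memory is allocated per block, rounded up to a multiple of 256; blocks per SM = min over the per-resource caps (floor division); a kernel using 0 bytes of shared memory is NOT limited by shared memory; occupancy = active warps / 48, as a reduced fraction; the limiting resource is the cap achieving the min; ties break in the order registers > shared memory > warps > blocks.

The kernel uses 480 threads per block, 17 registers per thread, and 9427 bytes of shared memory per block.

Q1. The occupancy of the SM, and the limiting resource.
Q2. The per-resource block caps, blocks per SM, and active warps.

Answer: occupancy 5/8, limited by registers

registers: 2 blocks
shared memory: 5 blocks
warps: 3 blocks
blocks: 16 blocks

Answer: 2 blocks, 30 active warps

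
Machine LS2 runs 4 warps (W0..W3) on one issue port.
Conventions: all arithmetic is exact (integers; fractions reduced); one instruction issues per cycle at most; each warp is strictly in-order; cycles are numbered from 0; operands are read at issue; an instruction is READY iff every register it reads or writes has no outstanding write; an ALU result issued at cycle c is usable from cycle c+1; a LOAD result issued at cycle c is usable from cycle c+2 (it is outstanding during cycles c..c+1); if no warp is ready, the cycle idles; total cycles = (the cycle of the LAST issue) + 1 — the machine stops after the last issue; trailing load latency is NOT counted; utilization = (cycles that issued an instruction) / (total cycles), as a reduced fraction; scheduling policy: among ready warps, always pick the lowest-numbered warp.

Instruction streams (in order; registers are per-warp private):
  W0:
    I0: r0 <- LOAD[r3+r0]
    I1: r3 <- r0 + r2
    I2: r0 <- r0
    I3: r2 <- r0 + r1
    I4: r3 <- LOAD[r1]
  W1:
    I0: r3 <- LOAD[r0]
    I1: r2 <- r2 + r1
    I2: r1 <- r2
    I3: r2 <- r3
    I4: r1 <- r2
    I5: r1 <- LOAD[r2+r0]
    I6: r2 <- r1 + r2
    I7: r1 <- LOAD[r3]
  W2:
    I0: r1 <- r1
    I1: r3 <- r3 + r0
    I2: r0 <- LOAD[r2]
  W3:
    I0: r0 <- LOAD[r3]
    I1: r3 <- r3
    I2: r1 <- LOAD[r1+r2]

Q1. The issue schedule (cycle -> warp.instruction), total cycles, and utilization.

cycle 0: W0.I0
cycle 1: W1.I0
cycle 2: W0.I1
cycle 3: W0.I2
cycle 4: W0.I3
cycle 5: W0.I4
cycle 6: W1.I1
cycle 7: W1.I2
cycle 8: W1.I3
cycle 9: W1.I4
cycle 10: W1.I5
cycle 11: W2.I0
cycle 12: W1.I6
cycle 13: W1.I7
cycle 14: W2.I1
cycle 15: W2.I2
cycle 16: W3.I0
cycle 17: W3.I1
cycle 18: W3.I2

Answer: 19 cycles, utilization 1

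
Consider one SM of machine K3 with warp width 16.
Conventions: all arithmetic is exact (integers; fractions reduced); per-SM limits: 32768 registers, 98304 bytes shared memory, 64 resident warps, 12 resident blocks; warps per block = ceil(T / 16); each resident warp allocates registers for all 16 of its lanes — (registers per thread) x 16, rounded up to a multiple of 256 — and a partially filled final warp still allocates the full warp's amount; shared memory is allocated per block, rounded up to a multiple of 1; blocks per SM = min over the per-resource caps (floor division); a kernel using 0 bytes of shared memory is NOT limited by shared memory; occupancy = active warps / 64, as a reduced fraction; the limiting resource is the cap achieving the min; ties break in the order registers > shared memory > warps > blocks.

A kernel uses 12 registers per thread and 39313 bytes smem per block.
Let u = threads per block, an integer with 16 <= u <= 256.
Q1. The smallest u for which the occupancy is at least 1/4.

Answer: u = 113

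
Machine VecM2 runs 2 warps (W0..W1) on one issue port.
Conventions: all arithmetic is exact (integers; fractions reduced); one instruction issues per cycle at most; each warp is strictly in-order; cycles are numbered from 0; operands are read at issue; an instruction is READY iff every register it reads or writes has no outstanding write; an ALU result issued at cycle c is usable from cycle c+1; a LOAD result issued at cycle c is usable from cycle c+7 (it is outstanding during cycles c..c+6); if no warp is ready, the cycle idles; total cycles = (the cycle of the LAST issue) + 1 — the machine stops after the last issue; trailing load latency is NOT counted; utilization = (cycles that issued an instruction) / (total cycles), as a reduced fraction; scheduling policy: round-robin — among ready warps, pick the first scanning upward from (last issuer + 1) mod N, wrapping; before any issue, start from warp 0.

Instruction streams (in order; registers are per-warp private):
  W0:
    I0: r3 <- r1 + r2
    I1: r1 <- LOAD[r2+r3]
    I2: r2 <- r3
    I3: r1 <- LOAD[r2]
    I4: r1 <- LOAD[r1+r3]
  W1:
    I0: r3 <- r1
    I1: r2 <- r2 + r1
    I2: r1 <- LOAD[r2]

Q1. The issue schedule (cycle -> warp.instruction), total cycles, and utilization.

cycle 0: W0.I0
cycle 1: W1.I0
cycle 2: W0.I1
cycle 3: W1.I1
cycle 4: W0.I2
cycle 5: W1.I2
cycle 6: idle
cycle 7: idle
cycle 8: idle
cycle 9: W0.I3
cycle 10: idle
cycle 11: idle
cycle 12: idle
cycle 13: idle
cycle 14: idle
cycle 15: idle
cycle 16: W0.I4

Answer: 17 cycles, utilization 8/17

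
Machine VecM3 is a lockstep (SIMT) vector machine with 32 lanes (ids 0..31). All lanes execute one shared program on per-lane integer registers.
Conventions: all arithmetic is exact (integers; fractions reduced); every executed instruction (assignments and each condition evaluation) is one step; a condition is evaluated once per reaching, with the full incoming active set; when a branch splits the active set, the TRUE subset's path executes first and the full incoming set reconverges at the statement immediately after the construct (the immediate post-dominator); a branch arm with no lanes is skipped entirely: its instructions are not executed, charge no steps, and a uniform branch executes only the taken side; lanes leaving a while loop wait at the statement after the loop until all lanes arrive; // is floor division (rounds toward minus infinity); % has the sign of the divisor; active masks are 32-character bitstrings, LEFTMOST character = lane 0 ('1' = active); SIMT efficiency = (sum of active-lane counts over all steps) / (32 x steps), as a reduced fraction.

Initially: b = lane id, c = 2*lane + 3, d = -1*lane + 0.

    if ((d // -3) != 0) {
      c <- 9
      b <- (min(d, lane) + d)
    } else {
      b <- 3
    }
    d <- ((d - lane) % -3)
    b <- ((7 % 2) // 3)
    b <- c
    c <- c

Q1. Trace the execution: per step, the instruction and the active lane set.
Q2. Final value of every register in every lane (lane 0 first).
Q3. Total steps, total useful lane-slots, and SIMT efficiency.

step 0: eval ((d // -3) != 0)        11111111111111111111111111111111
step 1: c <- 9                       00011111111111111111111111111111
step 2: b <- (min(d, lane) + d)      00011111111111111111111111111111
step 3: b <- 3                       11100000000000000000000000000000
step 4: d <- ((d - lane) % -3)       11111111111111111111111111111111
step 5: b <- ((7 % 2) // 3)          11111111111111111111111111111111
step 6: b <- c                       11111111111111111111111111111111
step 7: c <- c                       11111111111111111111111111111111

Answer: 8 steps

b: 3,5,7,9,9,9,9,9,9,9,9,9,9,9,9,9,9,9,9,9,9,9,9,9,9,9,9,9,9,9,9,9
c: 3,5,7,9,9,9,9,9,9,9,9,9,9,9,9,9,9,9,9,9,9,9,9,9,9,9,9,9,9,9,9,9
d: 0,-2,-1,0,-2,-1,0,-2,-1,0,-2,-1,0,-2,-1,0,-2,-1,0,-2,-1,0,-2,-1,0,-2,-1,0,-2,-1,0,-2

steps = 8; useful = 221; efficiency = 221/256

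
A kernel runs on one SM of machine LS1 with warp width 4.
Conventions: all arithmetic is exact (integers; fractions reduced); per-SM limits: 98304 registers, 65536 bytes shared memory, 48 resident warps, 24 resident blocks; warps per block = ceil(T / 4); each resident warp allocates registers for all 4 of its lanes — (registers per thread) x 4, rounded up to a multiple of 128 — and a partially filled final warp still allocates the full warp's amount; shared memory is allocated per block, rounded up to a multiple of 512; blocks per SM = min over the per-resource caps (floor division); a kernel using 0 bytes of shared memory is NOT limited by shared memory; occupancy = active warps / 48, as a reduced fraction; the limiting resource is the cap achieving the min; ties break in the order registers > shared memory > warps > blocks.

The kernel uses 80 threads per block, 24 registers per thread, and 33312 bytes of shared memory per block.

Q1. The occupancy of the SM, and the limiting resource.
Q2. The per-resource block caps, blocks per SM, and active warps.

Answer: occupancy 5/12, limited by shared memory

registers: 38 blocks
shared memory: 1 block
warps: 2 blocks
blocks: 24 blocks

Answer: 1 block, 20 active warps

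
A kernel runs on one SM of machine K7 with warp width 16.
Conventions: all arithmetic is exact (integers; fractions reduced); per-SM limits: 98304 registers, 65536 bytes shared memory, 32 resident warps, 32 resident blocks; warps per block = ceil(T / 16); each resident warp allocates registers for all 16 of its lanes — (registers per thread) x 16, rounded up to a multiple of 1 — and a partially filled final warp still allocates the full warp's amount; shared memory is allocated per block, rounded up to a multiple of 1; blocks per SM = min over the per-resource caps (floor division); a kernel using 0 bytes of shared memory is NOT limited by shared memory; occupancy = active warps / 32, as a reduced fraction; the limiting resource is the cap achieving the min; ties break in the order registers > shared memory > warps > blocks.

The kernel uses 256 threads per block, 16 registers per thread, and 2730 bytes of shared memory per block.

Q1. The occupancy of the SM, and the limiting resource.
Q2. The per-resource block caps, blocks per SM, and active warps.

Answer: occupancy 1, limited by warps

registers: 24 blocks
shared memory: 24 blocks
warps: 2 blocks
blocks: 32 blocks

Answer: 2 blocks, 32 active warps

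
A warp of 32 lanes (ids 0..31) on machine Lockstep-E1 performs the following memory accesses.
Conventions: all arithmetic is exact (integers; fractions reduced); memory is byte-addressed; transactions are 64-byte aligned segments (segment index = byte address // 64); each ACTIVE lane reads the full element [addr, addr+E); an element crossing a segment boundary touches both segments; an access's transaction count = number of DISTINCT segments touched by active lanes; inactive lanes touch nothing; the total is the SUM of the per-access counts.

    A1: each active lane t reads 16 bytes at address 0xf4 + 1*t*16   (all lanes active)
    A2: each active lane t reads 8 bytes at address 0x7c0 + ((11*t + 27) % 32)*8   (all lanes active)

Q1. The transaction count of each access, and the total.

A1: 9 transactions
A2: 4 transactions

Answer: 9,4; total 13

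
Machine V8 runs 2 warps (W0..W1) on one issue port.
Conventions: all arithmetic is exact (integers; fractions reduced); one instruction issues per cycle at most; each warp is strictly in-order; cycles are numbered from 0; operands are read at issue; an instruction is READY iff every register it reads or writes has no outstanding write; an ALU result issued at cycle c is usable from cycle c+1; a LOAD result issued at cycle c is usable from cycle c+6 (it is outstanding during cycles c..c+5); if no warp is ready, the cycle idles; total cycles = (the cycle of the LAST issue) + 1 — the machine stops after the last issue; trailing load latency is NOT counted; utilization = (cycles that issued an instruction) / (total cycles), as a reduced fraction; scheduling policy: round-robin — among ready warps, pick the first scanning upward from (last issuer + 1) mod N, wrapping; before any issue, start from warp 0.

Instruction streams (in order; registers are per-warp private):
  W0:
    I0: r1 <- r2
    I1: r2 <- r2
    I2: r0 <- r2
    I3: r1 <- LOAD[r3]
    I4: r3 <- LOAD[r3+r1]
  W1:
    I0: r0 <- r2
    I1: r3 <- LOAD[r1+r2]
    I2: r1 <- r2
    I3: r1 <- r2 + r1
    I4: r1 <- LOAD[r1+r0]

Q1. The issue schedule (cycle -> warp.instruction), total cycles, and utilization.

cycle 0: W0.I0
cycle 1: W1.I0
cycle 2: W0.I1
cycle 3: W1.I1
cycle 4: W0.I2
cycle 5: W1.I2
cycle 6: W0.I3
cycle 7: W1.I3
cycle 8: W1.I4
cycle 9: idle
cycle 10: idle
cycle 11: idle
cycle 12: W0.I4

Answer: 13 cycles, utilization 10/13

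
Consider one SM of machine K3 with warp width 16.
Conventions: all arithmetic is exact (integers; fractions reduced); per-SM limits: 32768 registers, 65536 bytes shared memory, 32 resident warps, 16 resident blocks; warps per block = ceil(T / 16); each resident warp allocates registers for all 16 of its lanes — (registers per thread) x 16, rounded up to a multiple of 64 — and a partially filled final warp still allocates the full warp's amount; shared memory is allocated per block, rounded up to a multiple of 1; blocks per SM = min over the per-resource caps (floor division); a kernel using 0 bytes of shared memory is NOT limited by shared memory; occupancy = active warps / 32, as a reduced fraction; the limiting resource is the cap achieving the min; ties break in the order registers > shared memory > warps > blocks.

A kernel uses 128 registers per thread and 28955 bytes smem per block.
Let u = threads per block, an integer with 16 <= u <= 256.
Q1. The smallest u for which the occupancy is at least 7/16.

Answer: u = 97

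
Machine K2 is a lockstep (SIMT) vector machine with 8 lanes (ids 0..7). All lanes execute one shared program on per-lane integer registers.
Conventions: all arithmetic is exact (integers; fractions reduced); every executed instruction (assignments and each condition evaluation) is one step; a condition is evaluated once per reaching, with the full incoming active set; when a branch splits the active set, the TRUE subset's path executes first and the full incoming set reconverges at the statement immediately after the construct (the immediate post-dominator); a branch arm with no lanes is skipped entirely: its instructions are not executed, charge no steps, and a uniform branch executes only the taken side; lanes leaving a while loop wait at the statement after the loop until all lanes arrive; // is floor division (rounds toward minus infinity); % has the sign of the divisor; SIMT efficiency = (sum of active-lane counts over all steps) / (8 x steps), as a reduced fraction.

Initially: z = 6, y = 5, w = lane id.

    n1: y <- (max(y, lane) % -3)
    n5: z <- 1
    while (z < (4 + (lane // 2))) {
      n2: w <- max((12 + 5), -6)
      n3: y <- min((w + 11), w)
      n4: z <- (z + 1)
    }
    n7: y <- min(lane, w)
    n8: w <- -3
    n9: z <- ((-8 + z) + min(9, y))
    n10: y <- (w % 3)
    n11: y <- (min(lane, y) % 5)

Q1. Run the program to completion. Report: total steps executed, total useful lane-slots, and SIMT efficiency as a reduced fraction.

Answer: 32 steps, 208 useful, 13/16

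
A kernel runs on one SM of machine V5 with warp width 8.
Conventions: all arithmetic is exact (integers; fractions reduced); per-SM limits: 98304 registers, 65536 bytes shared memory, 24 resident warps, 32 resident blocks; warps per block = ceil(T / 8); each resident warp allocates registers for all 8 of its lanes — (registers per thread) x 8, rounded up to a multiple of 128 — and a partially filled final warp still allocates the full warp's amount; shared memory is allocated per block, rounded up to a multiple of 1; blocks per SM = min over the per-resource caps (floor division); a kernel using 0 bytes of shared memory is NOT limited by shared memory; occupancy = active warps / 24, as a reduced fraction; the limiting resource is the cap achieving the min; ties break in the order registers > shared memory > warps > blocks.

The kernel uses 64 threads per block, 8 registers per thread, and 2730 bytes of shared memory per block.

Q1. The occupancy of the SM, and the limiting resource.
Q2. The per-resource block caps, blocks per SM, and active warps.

Answer: occupancy 1, limited by warps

registers: 96 blocks
shared memory: 24 blocks
warps: 3 blocks
blocks: 32 blocks

Answer: 3 blocks, 24 active warps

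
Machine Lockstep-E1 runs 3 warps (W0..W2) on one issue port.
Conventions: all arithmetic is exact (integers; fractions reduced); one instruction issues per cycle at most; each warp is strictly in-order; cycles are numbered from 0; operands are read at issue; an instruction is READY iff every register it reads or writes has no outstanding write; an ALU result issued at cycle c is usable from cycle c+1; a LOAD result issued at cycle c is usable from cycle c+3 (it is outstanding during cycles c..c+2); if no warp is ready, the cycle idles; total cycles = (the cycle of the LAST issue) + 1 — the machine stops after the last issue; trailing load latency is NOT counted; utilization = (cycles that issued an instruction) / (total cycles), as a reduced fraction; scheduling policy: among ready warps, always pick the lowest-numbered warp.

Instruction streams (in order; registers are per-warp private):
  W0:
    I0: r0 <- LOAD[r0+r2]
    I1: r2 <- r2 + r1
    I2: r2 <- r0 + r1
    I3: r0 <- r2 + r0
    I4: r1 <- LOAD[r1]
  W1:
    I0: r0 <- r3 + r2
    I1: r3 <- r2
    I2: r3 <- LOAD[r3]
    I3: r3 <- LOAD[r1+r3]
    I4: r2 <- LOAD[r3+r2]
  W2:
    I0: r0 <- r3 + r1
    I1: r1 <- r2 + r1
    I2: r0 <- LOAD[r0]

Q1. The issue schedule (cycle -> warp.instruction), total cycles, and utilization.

cycle 0: W0.I0
cycle 1: W0.I1
cycle 2: W1.I0
cycle 3: W0.I2
cycle 4: W0.I3
cycle 5: W0.I4
cycle 6: W1.I1
cycle 7: W1.I2
cycle 8: W2.I0
cycle 9: W2.I1
cycle 10: W1.I3
cycle 11: W2.I2
cycle 12: idle
cycle 13: W1.I4

Answer: 14 cycles, utilization 13/14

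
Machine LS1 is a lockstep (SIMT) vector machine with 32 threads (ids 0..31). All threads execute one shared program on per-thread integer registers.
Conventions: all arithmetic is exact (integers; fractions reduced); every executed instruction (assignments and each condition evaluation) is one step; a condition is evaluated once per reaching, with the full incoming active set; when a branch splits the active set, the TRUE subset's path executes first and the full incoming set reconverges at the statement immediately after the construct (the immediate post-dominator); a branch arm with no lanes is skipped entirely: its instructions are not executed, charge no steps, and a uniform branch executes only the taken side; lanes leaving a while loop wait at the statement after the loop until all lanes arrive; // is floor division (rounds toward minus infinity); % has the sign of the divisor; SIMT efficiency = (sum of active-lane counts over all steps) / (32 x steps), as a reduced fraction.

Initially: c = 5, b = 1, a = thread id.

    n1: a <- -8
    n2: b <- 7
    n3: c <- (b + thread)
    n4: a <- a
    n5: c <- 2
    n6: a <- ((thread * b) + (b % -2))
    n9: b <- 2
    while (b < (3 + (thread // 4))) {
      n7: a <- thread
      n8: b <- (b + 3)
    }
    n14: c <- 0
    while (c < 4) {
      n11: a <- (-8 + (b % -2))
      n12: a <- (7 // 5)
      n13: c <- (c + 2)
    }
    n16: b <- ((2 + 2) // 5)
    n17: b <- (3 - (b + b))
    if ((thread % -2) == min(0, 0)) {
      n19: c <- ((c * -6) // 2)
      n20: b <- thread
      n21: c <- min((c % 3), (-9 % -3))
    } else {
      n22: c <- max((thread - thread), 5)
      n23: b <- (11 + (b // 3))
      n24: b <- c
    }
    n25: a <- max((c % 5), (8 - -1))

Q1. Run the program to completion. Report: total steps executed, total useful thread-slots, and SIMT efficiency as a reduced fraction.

Answer: 37 steps, 980 useful, 245/296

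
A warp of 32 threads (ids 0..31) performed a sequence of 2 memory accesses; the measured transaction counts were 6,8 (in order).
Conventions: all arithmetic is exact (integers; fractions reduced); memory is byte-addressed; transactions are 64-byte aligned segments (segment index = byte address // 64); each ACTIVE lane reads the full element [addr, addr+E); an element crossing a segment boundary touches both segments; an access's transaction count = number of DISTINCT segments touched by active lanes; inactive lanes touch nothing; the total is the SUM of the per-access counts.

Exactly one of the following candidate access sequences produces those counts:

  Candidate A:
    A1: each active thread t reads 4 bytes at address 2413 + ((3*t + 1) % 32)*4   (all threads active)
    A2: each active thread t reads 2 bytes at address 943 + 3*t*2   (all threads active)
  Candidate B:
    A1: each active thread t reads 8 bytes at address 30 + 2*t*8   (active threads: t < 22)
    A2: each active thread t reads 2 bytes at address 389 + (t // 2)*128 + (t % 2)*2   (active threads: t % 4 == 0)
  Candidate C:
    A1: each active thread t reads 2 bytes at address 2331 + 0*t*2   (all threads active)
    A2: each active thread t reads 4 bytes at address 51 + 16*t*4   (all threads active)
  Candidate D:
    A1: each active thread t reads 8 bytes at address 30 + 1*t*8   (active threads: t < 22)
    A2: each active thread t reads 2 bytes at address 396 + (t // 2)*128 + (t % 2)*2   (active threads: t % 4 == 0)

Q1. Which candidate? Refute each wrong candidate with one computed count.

A: A1 gives 3 transactions, not 6
C: A1 gives 1 transaction, not 6
D: A1 gives 4 transactions, not 6
B: all counts match (6,8)

Answer: B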